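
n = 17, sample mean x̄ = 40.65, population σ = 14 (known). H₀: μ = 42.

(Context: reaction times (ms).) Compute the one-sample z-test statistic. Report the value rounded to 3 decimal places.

SE = σ/√n = 14/√17 = 3.3955
z = (x̄−μ₀)/SE = (40.65−42)/3.3955 = -0.3976

test statistic = -0.398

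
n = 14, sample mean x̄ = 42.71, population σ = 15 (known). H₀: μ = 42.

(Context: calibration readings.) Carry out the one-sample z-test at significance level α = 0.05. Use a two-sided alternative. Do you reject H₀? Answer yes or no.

SE = σ/√n = 15/√14 = 4.0089
z = (x̄−μ₀)/SE = (42.71−42)/4.0089 = 0.1771
p-value (two-sided) = 0.85943
At α=0.05: p ≥ α → fail to reject H₀

reject H₀: no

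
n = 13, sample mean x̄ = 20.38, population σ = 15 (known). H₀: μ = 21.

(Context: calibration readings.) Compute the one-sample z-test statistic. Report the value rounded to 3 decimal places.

SE = σ/√n = 15/√13 = 4.1603
z = (x̄−μ₀)/SE = (20.38−21)/4.1603 = -0.1490

test statistic = -0.149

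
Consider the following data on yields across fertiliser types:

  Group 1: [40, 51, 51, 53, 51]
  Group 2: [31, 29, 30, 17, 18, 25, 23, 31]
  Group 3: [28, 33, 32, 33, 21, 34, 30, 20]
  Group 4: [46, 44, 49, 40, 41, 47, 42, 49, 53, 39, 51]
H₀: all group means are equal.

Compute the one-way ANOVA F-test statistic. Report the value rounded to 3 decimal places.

Group means [49.20, 25.50, 28.88, 45.55], grand mean 36.938
SSB = Σnᵢ(x̄ᵢ−x̄)² = 3133.473; SSW = ΣΣ(x−x̄ᵢ)² = 770.402
MSB = 3133.473/3 = 1044.4909; MSW = 770.402/28 = 27.5144
F = MSB/MSW = 37.9617
df = (3, 28)

test statistic = 37.962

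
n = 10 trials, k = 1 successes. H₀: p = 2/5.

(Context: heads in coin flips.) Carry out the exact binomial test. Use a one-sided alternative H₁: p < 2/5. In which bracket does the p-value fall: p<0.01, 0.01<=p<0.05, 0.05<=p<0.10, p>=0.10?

Exact binomial: n=10, k=1, p₀=2/5=0.4000
P(X≤1) from Σ C(n,i)·p₀^i·(1−p₀)^(n−i)
p-value (one-sided, H₁ less) = 0.04636
→ bracket: 0.01<=p<0.05

p-value bracket: 0.01<=p<0.05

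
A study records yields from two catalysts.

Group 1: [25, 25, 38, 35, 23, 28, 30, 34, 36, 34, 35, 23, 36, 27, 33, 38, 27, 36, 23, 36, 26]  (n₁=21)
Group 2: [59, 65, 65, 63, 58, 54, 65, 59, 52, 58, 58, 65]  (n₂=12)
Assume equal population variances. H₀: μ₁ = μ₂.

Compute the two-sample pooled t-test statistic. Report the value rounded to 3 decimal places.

x̄₁=30.857, s₁=5.397, n₁=21
x̄₂=60.083, s₂=4.502, n₂=12
s_p² = [20·5.397² + 11·4.502²]/31 = 25.9835
SE = √(s_p²·(1/21+1/12)) = 1.8446
t = (30.857−60.083)/1.8446 = -15.8441
df = 31

test statistic = -15.844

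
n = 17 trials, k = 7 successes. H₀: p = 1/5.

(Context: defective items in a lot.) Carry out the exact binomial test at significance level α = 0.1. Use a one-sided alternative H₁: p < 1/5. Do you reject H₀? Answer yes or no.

reject H₀: no

Exact binomial: n=17, k=7, p₀=1/5=0.2000
P(X≤7) from Σ C(n,i)·p₀^i·(1−p₀)^(n−i)
p-value (one-sided, H₁ less) = 0.98907
At α=0.1: p ≥ α → fail to reject H₀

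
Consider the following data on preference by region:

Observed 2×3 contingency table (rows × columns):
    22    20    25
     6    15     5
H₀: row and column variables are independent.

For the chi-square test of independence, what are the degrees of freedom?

df = (r−1)(c−1) = (2−1)·(3−1) = 2

degrees of freedom = 2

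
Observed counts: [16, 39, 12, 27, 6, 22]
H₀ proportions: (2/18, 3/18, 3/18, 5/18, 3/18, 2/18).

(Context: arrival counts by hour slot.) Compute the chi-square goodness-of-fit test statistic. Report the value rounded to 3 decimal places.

n = 122; E_i = n·p_i = [13.56, 20.33, 20.33, 33.89, 20.33, 13.56]
χ² = (16−13.56)²/13.56 + (39−20.33)²/20.33 + (12−20.33)²/20.33 + (27−33.89)²/33.89 + (6−20.33)²/20.33 + (22−13.56)²/13.56 = 37.7574
df = 5

test statistic = 37.757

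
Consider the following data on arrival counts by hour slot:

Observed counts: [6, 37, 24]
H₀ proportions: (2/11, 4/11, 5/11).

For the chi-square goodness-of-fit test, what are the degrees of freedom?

df = k − 1 = 3 − 1 = 2

degrees of freedom = 2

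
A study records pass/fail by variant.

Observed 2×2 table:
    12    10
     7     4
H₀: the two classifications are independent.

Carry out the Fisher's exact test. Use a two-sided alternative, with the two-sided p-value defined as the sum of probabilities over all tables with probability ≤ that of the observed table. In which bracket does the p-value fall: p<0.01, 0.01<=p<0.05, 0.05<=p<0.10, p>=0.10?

Margins: r₁=22, r₂=11, c₁=19, c₂=14, n=33
p_obs = C(22,12)·C(11,7)/C(33,19); sum pmf over tables with pmf ≤ p_obs
p-value (two-sided) = 0.71934
→ bracket: p>=0.10

p-value bracket: p>=0.10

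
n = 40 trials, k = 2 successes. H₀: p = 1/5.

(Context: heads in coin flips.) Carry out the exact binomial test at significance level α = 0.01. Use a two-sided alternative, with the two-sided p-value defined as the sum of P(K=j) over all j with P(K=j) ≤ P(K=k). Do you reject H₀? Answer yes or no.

Exact binomial: n=40, k=2, p₀=1/5=0.2000
P(X=j) = C(n,j)·p₀^j·(1−p₀)^(n−j); p = Σ P(X=j) over j with P(X=j) ≤ P(X=2)
p-value (two-sided) = 0.01586
At α=0.01: p ≥ α → fail to reject H₀

reject H₀: no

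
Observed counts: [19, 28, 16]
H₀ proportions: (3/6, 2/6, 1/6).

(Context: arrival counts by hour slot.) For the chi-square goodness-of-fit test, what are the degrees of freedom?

degrees of freedom = 2

df = k − 1 = 3 − 1 = 2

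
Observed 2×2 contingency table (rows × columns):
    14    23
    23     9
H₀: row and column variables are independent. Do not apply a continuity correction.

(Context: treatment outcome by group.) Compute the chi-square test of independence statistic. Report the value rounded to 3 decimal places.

test statistic = 7.994

Row totals [37, 32], col totals [37, 32], n=69
χ² = (14−19.84)²/19.84 + (23−17.16)²/17.16 + (23−17.16)²/17.16 + (9−14.84)²/14.84 = 7.9938
df = 1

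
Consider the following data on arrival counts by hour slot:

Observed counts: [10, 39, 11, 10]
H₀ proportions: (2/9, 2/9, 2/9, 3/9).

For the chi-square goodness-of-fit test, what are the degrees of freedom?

degrees of freedom = 3

df = k − 1 = 4 − 1 = 3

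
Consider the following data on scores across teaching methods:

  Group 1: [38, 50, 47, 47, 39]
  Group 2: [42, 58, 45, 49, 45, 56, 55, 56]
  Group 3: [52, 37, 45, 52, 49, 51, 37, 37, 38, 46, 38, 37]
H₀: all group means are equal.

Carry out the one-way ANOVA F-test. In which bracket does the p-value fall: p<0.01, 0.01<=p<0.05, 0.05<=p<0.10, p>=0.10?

p-value bracket: 0.01<=p<0.05

Group means [44.20, 50.75, 43.25], grand mean 45.840
SSB = Σnᵢ(x̄ᵢ−x̄)² = 286.810; SSW = ΣΣ(x−x̄ᵢ)² = 854.550
MSB = 286.810/2 = 143.4050; MSW = 854.550/22 = 38.8432
F = MSB/MSW = 3.6919
df = (2, 22)
p-value (upper-tail) = 0.04144
→ bracket: 0.01<=p<0.05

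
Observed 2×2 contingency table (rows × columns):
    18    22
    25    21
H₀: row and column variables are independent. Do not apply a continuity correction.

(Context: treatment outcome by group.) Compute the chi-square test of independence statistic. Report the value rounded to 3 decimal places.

test statistic = 0.748

Row totals [40, 46], col totals [43, 43], n=86
χ² = (18−20.00)²/20.00 + (22−20.00)²/20.00 + (25−23.00)²/23.00 + (21−23.00)²/23.00 = 0.7478
df = 1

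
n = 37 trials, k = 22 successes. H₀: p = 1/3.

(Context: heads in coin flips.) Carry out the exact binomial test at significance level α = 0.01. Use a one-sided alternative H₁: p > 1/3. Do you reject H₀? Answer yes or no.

Exact binomial: n=37, k=22, p₀=1/3=0.3333
P(X≥22) from Σ C(n,i)·p₀^i·(1−p₀)^(n−i)
p-value (one-sided, H₁ greater) = 0.00099
At α=0.01: p < α → reject H₀

reject H₀: yes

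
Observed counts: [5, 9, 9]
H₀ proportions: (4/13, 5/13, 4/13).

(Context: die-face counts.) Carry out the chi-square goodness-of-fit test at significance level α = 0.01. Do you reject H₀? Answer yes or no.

reject H₀: no

n = 23; E_i = n·p_i = [7.08, 8.85, 7.08]
χ² = (5−7.08)²/7.08 + (9−8.85)²/8.85 + (9−7.08)²/7.08 = 1.1348
df = 2
p-value (upper-tail) = 0.56700
At α=0.01: p ≥ α → fail to reject H₀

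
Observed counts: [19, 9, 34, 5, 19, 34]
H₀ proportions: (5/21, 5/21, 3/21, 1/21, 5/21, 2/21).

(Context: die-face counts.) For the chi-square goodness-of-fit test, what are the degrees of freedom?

df = k − 1 = 6 − 1 = 5

degrees of freedom = 5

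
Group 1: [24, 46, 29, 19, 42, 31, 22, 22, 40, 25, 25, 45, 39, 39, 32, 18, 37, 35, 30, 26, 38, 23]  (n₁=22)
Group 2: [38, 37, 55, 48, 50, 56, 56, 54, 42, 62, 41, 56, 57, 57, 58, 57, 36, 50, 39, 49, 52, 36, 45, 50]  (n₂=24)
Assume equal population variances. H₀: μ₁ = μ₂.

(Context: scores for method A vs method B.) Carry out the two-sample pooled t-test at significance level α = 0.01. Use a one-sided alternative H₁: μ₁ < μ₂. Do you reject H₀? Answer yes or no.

x̄₁=31.227, s₁=8.569, n₁=22
x̄₂=49.208, s₂=8.059, n₂=24
s_p² = [21·8.569² + 23·8.059²]/44 = 68.9960
SE = √(s_p²·(1/22+1/24)) = 2.4517
t = (31.227−49.208)/2.4517 = -7.3340
df = 44
p-value (one-sided, H₁ less) = 0.00000
At α=0.01: p < α → reject H₀

reject H₀: yes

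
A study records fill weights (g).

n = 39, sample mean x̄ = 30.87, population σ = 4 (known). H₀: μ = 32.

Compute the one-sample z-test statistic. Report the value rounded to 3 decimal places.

test statistic = -1.764

SE = σ/√n = 4/√39 = 0.6405
z = (x̄−μ₀)/SE = (30.87−32)/0.6405 = -1.7642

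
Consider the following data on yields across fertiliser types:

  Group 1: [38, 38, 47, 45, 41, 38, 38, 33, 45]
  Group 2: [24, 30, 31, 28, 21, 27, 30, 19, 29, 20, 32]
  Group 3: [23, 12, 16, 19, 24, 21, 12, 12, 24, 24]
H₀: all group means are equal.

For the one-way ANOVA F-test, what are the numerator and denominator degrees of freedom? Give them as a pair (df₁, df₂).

degrees of freedom = [2, 27]

k = 3 groups, N = 30 total
df = (k−1, N−k) = (3−1, 30−3) = (2, 27)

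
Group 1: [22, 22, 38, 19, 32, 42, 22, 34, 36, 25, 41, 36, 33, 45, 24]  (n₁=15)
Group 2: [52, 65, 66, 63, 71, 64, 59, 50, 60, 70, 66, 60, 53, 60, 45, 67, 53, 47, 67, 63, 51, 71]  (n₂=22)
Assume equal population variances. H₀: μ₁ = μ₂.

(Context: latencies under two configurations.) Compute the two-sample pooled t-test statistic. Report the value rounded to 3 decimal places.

test statistic = -10.568

x̄₁=31.400, s₁=8.450, n₁=15
x̄₂=60.136, s₂=7.894, n₂=22
s_p² = [14·8.450² + 21·7.894²]/35 = 65.9483
SE = √(s_p²·(1/15+1/22)) = 2.7192
t = (31.400−60.136)/2.7192 = -10.5678
df = 35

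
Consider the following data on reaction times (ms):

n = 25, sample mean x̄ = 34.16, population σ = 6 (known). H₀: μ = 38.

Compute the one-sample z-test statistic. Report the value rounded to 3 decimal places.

SE = σ/√n = 6/√25 = 1.2000
z = (x̄−μ₀)/SE = (34.16−38)/1.2000 = -3.2000

test statistic = -3.200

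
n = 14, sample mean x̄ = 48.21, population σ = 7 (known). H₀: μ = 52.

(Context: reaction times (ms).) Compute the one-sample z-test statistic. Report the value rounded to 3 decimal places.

SE = σ/√n = 7/√14 = 1.8708
z = (x̄−μ₀)/SE = (48.21−52)/1.8708 = -2.0258

test statistic = -2.026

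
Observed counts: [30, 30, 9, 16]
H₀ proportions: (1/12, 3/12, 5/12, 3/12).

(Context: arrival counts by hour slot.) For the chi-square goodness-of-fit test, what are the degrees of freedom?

df = k − 1 = 4 − 1 = 3

degrees of freedom = 3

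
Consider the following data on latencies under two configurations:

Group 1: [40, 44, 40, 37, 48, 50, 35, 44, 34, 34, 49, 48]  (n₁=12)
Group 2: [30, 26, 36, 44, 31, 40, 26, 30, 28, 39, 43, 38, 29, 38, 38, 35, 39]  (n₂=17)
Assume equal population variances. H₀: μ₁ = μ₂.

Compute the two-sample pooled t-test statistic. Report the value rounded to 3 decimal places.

test statistic = 3.234

x̄₁=41.917, s₁=6.052, n₁=12
x̄₂=34.706, s₂=5.818, n₂=17
s_p² = [11·6.052² + 16·5.818²]/27 = 34.9795
SE = √(s_p²·(1/12+1/17)) = 2.2299
t = (41.917−34.706)/2.2299 = 3.2336
df = 27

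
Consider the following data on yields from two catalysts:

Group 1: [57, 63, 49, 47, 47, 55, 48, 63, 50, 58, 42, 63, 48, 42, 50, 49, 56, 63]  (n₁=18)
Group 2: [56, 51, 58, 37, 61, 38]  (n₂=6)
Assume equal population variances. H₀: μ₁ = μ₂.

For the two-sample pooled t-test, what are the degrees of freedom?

degrees of freedom = 22

df = n₁ + n₂ − 2 = 18 + 6 − 2 = 22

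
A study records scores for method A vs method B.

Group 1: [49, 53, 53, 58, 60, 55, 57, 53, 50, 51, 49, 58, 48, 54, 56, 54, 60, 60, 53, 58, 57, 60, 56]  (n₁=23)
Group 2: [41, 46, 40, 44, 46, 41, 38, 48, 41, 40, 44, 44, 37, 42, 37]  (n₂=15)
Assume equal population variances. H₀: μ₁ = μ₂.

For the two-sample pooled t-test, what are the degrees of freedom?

df = n₁ + n₂ − 2 = 23 + 15 − 2 = 36

degrees of freedom = 36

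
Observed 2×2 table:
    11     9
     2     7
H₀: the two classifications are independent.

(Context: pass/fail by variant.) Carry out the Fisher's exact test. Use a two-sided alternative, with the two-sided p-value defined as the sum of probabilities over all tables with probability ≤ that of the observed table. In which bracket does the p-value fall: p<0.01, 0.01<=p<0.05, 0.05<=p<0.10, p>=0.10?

Margins: r₁=20, r₂=9, c₁=13, c₂=16, n=29
p_obs = C(20,11)·C(9,2)/C(29,13); sum pmf over tables with pmf ≤ p_obs
p-value (two-sided) = 0.12964
→ bracket: p>=0.10

p-value bracket: p>=0.10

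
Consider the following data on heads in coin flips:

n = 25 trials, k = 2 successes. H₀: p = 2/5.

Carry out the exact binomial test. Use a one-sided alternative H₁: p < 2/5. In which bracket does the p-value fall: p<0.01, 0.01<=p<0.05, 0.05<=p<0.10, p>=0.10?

Exact binomial: n=25, k=2, p₀=2/5=0.4000
P(X≤2) from Σ C(n,i)·p₀^i·(1−p₀)^(n−i)
p-value (one-sided, H₁ less) = 0.00043
→ bracket: p<0.01

p-value bracket: p<0.01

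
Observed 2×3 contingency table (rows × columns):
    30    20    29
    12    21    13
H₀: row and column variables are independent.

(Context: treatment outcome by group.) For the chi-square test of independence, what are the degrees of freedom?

df = (r−1)(c−1) = (2−1)·(3−1) = 2

degrees of freedom = 2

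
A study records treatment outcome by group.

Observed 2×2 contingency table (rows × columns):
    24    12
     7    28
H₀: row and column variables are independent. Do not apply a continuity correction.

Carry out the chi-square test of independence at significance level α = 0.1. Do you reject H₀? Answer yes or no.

reject H₀: yes

Row totals [36, 35], col totals [31, 40], n=71
χ² = (24−15.72)²/15.72 + (12−20.28)²/20.28 + (7−15.28)²/15.28 + (28−19.72)²/19.72 = 15.7116
df = 1
p-value (upper-tail) = 0.00007
At α=0.1: p < α → reject H₀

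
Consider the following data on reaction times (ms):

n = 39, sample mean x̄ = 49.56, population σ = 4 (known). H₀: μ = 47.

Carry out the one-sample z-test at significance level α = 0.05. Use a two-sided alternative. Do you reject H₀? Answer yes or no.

reject H₀: yes

SE = σ/√n = 4/√39 = 0.6405
z = (x̄−μ₀)/SE = (49.56−47)/0.6405 = 3.9968
p-value (two-sided) = 0.00006
At α=0.05: p < α → reject H₀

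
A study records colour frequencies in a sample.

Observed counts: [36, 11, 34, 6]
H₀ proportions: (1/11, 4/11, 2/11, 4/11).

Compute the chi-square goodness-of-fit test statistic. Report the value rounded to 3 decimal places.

test statistic = 154.905

n = 87; E_i = n·p_i = [7.91, 31.64, 15.82, 31.64]
χ² = (36−7.91)²/7.91 + (11−31.64)²/31.64 + (34−15.82)²/15.82 + (6−31.64)²/31.64 = 154.9052
df = 3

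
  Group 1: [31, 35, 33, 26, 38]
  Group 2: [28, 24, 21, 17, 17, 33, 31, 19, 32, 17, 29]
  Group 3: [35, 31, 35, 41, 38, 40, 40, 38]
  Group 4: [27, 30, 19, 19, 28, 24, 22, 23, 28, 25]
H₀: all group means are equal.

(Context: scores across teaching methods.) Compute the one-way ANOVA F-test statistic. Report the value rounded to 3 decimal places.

Group means [32.60, 24.36, 37.25, 24.50], grand mean 28.647
SSB = Σnᵢ(x̄ᵢ−x̄)² = 1044.019; SSW = ΣΣ(x−x̄ᵢ)² = 705.745
MSB = 1044.019/3 = 348.0064; MSW = 705.745/30 = 23.5248
F = MSB/MSW = 14.7931
df = (3, 30)

test statistic = 14.793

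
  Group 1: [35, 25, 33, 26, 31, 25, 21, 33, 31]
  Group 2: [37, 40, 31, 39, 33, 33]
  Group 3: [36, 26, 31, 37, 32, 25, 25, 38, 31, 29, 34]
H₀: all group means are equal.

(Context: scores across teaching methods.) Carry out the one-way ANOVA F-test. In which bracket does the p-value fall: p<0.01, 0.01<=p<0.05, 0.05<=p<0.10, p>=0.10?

Group means [28.89, 35.50, 31.27], grand mean 31.423
SSB = Σnᵢ(x̄ᵢ−x̄)² = 157.775; SSW = ΣΣ(x−x̄ᵢ)² = 468.571
MSB = 157.775/2 = 78.8877; MSW = 468.571/23 = 20.3726
F = MSB/MSW = 3.8722
df = (2, 23)
p-value (upper-tail) = 0.03553
→ bracket: 0.01<=p<0.05

p-value bracket: 0.01<=p<0.05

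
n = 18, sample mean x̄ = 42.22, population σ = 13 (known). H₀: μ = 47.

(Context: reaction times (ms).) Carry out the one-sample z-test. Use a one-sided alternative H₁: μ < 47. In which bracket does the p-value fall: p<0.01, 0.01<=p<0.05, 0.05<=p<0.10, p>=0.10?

p-value bracket: 0.05<=p<0.10

SE = σ/√n = 13/√18 = 3.0641
z = (x̄−μ₀)/SE = (42.22−47)/3.0641 = -1.5600
p-value (one-sided, H₁ less) = 0.05938
→ bracket: 0.05<=p<0.10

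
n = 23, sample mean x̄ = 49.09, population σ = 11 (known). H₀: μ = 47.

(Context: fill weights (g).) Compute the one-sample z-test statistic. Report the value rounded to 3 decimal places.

test statistic = 0.911

SE = σ/√n = 11/√23 = 2.2937
z = (x̄−μ₀)/SE = (49.09−47)/2.2937 = 0.9112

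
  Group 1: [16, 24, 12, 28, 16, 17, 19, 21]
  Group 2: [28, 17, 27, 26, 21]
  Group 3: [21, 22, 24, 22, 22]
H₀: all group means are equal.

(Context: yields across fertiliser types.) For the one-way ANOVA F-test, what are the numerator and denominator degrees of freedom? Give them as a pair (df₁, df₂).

degrees of freedom = [2, 15]

k = 3 groups, N = 18 total
df = (k−1, N−k) = (3−1, 18−3) = (2, 15)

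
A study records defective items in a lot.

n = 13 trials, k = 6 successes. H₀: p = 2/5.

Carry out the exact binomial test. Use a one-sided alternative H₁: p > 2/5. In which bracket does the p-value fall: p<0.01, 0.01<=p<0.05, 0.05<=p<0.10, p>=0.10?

Exact binomial: n=13, k=6, p₀=2/5=0.4000
P(X≥6) from Σ C(n,i)·p₀^i·(1−p₀)^(n−i)
p-value (one-sided, H₁ greater) = 0.42560
→ bracket: p>=0.10

p-value bracket: p>=0.10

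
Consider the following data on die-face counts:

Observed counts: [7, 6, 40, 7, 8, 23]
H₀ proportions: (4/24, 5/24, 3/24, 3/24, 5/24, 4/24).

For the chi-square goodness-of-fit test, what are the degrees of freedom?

df = k − 1 = 6 − 1 = 5

degrees of freedom = 5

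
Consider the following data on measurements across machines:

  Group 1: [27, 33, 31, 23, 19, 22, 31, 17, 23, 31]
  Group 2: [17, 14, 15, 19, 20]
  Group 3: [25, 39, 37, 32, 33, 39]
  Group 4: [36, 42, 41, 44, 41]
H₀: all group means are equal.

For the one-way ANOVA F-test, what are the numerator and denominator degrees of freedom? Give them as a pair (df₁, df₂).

degrees of freedom = [3, 22]

k = 4 groups, N = 26 total
df = (k−1, N−k) = (4−1, 26−4) = (3, 22)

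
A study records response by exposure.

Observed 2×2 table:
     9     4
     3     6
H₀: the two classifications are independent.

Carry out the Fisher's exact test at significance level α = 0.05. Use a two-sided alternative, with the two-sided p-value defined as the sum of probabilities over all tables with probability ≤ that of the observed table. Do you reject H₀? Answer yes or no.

Margins: r₁=13, r₂=9, c₁=12, c₂=10, n=22
p_obs = C(13,9)·C(9,3)/C(22,12); sum pmf over tables with pmf ≤ p_obs
p-value (two-sided) = 0.19195
At α=0.05: p ≥ α → fail to reject H₀

reject H₀: no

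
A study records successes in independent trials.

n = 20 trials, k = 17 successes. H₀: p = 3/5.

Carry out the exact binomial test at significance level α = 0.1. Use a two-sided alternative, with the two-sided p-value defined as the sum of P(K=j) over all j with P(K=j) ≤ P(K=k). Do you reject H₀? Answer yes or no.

reject H₀: yes

Exact binomial: n=20, k=17, p₀=3/5=0.6000
P(X=j) = C(n,j)·p₀^j·(1−p₀)^(n−j); p = Σ P(X=j) over j with P(X=j) ≤ P(X=17)
p-value (two-sided) = 0.02243
At α=0.1: p < α → reject H₀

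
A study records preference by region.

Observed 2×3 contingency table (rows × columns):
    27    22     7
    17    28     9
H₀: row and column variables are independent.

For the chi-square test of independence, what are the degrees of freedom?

df = (r−1)(c−1) = (2−1)·(3−1) = 2

degrees of freedom = 2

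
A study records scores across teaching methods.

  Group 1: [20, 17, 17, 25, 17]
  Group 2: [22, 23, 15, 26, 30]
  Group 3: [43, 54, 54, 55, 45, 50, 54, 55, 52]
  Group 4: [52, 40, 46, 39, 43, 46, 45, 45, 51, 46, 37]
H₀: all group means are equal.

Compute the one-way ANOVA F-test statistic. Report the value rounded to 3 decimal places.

Group means [19.20, 23.20, 51.33, 44.55], grand mean 38.800
SSB = Σnᵢ(x̄ᵢ−x̄)² = 4914.473; SSW = ΣΣ(x−x̄ᵢ)² = 546.327
MSB = 4914.473/3 = 1638.1576; MSW = 546.327/26 = 21.0126
F = MSB/MSW = 77.9608
df = (3, 26)

test statistic = 77.961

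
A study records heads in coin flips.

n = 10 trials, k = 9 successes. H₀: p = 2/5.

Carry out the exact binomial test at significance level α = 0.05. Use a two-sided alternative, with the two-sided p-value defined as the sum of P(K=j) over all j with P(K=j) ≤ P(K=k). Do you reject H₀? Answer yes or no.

Exact binomial: n=10, k=9, p₀=2/5=0.4000
P(X=j) = C(n,j)·p₀^j·(1−p₀)^(n−j); p = Σ P(X=j) over j with P(X=j) ≤ P(X=9)
p-value (two-sided) = 0.00168
At α=0.05: p < α → reject H₀

reject H₀: yes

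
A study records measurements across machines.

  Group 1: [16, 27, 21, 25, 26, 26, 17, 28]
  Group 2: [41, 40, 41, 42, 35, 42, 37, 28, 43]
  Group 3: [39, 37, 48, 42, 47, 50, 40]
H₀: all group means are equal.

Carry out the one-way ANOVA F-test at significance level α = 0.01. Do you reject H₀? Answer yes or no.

reject H₀: yes

Group means [23.25, 38.78, 43.29], grand mean 34.917
SSB = Σnᵢ(x̄ᵢ−x̄)² = 1713.349; SSW = ΣΣ(x−x̄ᵢ)² = 486.484
MSB = 1713.349/2 = 856.6746; MSW = 486.484/21 = 23.1659
F = MSB/MSW = 36.9800
df = (2, 21)
p-value (upper-tail) = 0.00000
At α=0.01: p < α → reject H₀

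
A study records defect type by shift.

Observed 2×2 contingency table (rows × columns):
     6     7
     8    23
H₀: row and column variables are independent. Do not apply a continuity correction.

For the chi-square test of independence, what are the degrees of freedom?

df = (r−1)(c−1) = (2−1)·(2−1) = 1

degrees of freedom = 1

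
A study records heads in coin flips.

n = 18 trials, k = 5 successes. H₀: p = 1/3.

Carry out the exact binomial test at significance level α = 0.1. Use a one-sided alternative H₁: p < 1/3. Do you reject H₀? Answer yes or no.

reject H₀: no

Exact binomial: n=18, k=5, p₀=1/3=0.3333
P(X≤5) from Σ C(n,i)·p₀^i·(1−p₀)^(n−i)
p-value (one-sided, H₁ less) = 0.41224
At α=0.1: p ≥ α → fail to reject H₀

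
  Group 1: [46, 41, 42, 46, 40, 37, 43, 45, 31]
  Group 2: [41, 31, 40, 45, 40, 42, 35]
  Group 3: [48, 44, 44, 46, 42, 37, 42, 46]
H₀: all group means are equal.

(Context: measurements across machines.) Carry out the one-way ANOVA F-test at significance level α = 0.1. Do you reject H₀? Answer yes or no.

reject H₀: no

Group means [41.22, 39.14, 43.62], grand mean 41.417
SSB = Σnᵢ(x̄ᵢ−x̄)² = 75.546; SSW = ΣΣ(x−x̄ᵢ)² = 398.288
MSB = 75.546/2 = 37.7728; MSW = 398.288/21 = 18.9661
F = MSB/MSW = 1.9916
df = (2, 21)
p-value (upper-tail) = 0.16144
At α=0.1: p ≥ α → fail to reject H₀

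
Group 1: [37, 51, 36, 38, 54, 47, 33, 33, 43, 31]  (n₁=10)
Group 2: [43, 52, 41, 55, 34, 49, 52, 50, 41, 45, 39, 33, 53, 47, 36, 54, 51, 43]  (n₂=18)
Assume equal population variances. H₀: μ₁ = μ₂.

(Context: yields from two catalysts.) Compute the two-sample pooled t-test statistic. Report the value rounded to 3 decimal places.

x̄₁=40.300, s₁=8.042, n₁=10
x̄₂=45.444, s₂=7.040, n₂=18
s_p² = [9·8.042² + 17·7.040²]/26 = 54.7902
SE = √(s_p²·(1/10+1/18)) = 2.9194
t = (40.300−45.444)/2.9194 = -1.7622
df = 26

test statistic = -1.762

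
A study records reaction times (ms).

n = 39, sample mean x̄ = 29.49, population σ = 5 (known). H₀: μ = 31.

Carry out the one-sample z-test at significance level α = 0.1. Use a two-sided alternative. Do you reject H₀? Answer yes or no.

SE = σ/√n = 5/√39 = 0.8006
z = (x̄−μ₀)/SE = (29.49−31)/0.8006 = -1.8860
p-value (two-sided) = 0.05930
At α=0.1: p < α → reject H₀

reject H₀: yes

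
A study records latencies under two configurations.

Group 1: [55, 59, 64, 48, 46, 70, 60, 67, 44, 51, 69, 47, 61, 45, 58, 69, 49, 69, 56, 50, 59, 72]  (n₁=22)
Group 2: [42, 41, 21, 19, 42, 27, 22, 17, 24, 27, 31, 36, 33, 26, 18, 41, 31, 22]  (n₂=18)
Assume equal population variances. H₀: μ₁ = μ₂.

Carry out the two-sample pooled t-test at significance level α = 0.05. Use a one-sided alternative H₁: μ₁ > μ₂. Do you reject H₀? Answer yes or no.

reject H₀: yes

x̄₁=57.636, s₁=9.178, n₁=22
x̄₂=28.889, s₂=8.636, n₂=18
s_p² = [21·9.178² + 17·8.636²]/38 = 79.9176
SE = √(s_p²·(1/22+1/18)) = 2.8412
t = (57.636−28.889)/2.8412 = 10.1180
df = 38
p-value (one-sided, H₁ greater) = 0.00000
At α=0.05: p < α → reject H₀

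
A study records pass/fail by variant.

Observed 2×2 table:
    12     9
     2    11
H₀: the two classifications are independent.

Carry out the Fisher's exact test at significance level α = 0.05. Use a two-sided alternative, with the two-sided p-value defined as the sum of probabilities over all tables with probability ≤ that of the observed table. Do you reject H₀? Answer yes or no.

reject H₀: yes

Margins: r₁=21, r₂=13, c₁=14, c₂=20, n=34
p_obs = C(21,12)·C(13,2)/C(34,14); sum pmf over tables with pmf ≤ p_obs
p-value (two-sided) = 0.03021
At α=0.05: p < α → reject H₀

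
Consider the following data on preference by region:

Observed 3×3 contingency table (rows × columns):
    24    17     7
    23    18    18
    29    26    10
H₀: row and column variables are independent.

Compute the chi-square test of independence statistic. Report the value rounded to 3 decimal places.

Row totals [48, 59, 65], col totals [76, 61, 35], n=172
χ² = (24−21.21)²/21.21 + (17−17.02)²/17.02 + (7−9.77)²/9.77 + (23−26.07)²/26.07 + (18−20.92)²/20.92 + (18−12.01)²/12.01 + (29−28.72)²/28.72 + (26−23.05)²/23.05 + (10−13.23)²/13.23 = 6.0811
df = 4

test statistic = 6.081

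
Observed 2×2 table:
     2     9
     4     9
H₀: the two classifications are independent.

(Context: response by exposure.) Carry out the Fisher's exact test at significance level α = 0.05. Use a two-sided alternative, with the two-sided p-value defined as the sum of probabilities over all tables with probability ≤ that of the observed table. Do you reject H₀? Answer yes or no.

Margins: r₁=11, r₂=13, c₁=6, c₂=18, n=24
p_obs = C(11,2)·C(13,4)/C(24,6); sum pmf over tables with pmf ≤ p_obs
p-value (two-sided) = 0.64940
At α=0.05: p ≥ α → fail to reject H₀

reject H₀: no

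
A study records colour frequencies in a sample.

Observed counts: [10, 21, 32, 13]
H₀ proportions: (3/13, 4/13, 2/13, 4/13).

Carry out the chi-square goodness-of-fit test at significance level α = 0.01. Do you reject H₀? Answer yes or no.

reject H₀: yes

n = 76; E_i = n·p_i = [17.54, 23.38, 11.69, 23.38]
χ² = (10−17.54)²/17.54 + (21−23.38)²/23.38 + (32−11.69)²/11.69 + (13−23.38)²/23.38 = 43.3662
df = 3
p-value (upper-tail) = 0.00000
At α=0.01: p < α → reject H₀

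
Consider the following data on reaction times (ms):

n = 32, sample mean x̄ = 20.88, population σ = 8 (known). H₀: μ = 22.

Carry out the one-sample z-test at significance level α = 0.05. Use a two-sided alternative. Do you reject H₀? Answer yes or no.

SE = σ/√n = 8/√32 = 1.4142
z = (x̄−μ₀)/SE = (20.88−22)/1.4142 = -0.7920
p-value (two-sided) = 0.42838
At α=0.05: p ≥ α → fail to reject H₀

reject H₀: no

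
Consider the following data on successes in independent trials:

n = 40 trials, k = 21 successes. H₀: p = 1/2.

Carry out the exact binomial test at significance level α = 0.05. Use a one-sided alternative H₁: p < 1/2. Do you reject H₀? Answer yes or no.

Exact binomial: n=40, k=21, p₀=1/2=0.5000
P(X≤21) from Σ C(n,i)·p₀^i·(1−p₀)^(n−i)
p-value (one-sided, H₁ less) = 0.68209
At α=0.05: p ≥ α → fail to reject H₀

reject H₀: no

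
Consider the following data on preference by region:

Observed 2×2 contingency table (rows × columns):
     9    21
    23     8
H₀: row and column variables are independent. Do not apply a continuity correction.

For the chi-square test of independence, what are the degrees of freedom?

degrees of freedom = 1

df = (r−1)(c−1) = (2−1)·(2−1) = 1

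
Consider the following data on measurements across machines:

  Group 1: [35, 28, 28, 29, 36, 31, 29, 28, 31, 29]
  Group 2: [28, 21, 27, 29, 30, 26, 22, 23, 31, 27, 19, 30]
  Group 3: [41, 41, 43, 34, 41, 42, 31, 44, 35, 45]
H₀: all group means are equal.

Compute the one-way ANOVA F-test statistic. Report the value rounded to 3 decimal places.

test statistic = 33.708

Group means [30.40, 26.08, 39.70], grand mean 31.688
SSB = Σnᵢ(x̄ᵢ−x̄)² = 1035.458; SSW = ΣΣ(x−x̄ᵢ)² = 445.417
MSB = 1035.458/2 = 517.7292; MSW = 445.417/29 = 15.3592
F = MSB/MSW = 33.7081
df = (2, 29)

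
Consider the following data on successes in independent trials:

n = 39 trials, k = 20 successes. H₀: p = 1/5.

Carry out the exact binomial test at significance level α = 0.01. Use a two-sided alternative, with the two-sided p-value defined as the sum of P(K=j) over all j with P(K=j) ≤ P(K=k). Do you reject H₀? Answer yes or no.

Exact binomial: n=39, k=20, p₀=1/5=0.2000
P(X=j) = C(n,j)·p₀^j·(1−p₀)^(n−j); p = Σ P(X=j) over j with P(X=j) ≤ P(X=20)
p-value (two-sided) = 0.00001
At α=0.01: p < α → reject H₀

reject H₀: yes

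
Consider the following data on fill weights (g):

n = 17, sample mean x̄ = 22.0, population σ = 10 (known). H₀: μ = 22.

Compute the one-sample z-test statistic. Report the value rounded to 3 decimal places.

SE = σ/√n = 10/√17 = 2.4254
z = (x̄−μ₀)/SE = (22.0−22)/2.4254 = 0.0000

test statistic = 0.000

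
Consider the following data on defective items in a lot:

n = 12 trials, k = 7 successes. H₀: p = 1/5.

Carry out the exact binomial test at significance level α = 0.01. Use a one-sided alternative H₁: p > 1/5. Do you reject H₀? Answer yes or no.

reject H₀: yes

Exact binomial: n=12, k=7, p₀=1/5=0.2000
P(X≥7) from Σ C(n,i)·p₀^i·(1−p₀)^(n−i)
p-value (one-sided, H₁ greater) = 0.00390
At α=0.01: p < α → reject H₀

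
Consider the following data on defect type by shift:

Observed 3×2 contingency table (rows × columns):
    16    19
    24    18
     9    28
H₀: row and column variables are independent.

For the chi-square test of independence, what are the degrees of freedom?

degrees of freedom = 2

df = (r−1)(c−1) = (3−1)·(2−1) = 2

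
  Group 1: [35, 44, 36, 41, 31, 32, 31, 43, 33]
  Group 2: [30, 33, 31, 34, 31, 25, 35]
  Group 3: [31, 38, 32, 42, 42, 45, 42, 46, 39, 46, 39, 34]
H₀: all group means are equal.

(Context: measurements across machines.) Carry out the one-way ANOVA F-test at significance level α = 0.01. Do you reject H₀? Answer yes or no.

Group means [36.22, 31.29, 39.67], grand mean 36.464
SSB = Σnᵢ(x̄ᵢ−x̄)² = 311.313; SSW = ΣΣ(x−x̄ᵢ)² = 573.651
MSB = 311.313/2 = 155.6567; MSW = 573.651/25 = 22.9460
F = MSB/MSW = 6.7836
df = (2, 25)
p-value (upper-tail) = 0.00443
At α=0.01: p < α → reject H₀

reject H₀: yes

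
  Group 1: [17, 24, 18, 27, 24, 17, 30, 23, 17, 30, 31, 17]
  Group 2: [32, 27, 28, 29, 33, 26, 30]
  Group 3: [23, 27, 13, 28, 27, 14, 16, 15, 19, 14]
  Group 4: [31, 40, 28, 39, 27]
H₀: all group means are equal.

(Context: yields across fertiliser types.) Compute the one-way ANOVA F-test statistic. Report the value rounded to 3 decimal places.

Group means [22.92, 29.29, 19.60, 33.00], grand mean 24.735
SSB = Σnᵢ(x̄ᵢ−x̄)² = 789.872; SSW = ΣΣ(x−x̄ᵢ)² = 870.745
MSB = 789.872/3 = 263.2908; MSW = 870.745/30 = 29.0248
F = MSB/MSW = 9.0712
df = (3, 30)

test statistic = 9.071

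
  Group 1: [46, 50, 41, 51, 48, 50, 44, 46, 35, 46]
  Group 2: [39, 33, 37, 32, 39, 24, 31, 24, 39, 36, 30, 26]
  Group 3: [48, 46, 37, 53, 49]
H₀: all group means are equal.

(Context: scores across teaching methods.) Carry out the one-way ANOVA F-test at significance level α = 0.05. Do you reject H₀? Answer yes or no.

reject H₀: yes

Group means [45.70, 32.50, 46.60], grand mean 40.000
SSB = Σnᵢ(x̄ᵢ−x̄)² = 1217.700; SSW = ΣΣ(x−x̄ᵢ)² = 706.300
MSB = 1217.700/2 = 608.8500; MSW = 706.300/24 = 29.4292
F = MSB/MSW = 20.6887
df = (2, 24)
p-value (upper-tail) = 0.00001
At α=0.05: p < α → reject H₀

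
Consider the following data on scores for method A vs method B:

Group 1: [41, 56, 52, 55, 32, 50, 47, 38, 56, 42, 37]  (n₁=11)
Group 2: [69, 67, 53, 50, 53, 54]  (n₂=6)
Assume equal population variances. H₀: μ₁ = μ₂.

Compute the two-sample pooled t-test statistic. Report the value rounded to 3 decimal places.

x̄₁=46.000, s₁=8.462, n₁=11
x̄₂=57.667, s₂=8.140, n₂=6
s_p² = [10·8.462² + 5·8.140²]/15 = 69.8222
SE = √(s_p²·(1/11+1/6)) = 4.2408
t = (46.000−57.667)/4.2408 = -2.7510
df = 15

test statistic = -2.751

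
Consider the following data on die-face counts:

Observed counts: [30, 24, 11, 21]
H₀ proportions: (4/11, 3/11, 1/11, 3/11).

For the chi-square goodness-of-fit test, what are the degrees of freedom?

degrees of freedom = 3

df = k − 1 = 4 − 1 = 3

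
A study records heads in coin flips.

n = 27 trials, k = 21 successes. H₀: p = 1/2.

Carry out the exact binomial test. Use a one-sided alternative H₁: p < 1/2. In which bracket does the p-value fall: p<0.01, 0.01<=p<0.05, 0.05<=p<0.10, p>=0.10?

Exact binomial: n=27, k=21, p₀=1/2=0.5000
P(X≤21) from Σ C(n,i)·p₀^i·(1−p₀)^(n−i)
p-value (one-sided, H₁ less) = 0.99924
→ bracket: p>=0.10

p-value bracket: p>=0.10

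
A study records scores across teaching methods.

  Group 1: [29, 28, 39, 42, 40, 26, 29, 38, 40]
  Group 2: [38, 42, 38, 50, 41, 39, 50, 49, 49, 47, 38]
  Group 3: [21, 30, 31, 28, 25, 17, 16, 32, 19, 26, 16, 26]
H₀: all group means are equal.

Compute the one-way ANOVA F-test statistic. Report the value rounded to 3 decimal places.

test statistic = 33.275

Group means [34.56, 43.73, 23.92], grand mean 33.719
SSB = Σnᵢ(x̄ᵢ−x̄)² = 2261.148; SSW = ΣΣ(x−x̄ᵢ)² = 985.321
MSB = 2261.148/2 = 1130.5740; MSW = 985.321/29 = 33.9766
F = MSB/MSW = 33.2751
df = (2, 29)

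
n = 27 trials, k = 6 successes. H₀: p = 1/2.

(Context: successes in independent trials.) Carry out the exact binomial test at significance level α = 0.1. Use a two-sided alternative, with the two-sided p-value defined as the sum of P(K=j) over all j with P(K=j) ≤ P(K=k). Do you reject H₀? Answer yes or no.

Exact binomial: n=27, k=6, p₀=1/2=0.5000
P(X=j) = C(n,j)·p₀^j·(1−p₀)^(n−j); p = Σ P(X=j) over j with P(X=j) ≤ P(X=6)
p-value (two-sided) = 0.00592
At α=0.1: p < α → reject H₀

reject H₀: yes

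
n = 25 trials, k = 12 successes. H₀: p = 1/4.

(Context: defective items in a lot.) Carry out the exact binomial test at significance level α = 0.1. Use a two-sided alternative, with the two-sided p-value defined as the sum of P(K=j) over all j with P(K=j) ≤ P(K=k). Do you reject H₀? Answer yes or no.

reject H₀: yes

Exact binomial: n=25, k=12, p₀=1/4=0.2500
P(X=j) = C(n,j)·p₀^j·(1−p₀)^(n−j); p = Σ P(X=j) over j with P(X=j) ≤ P(X=12)
p-value (two-sided) = 0.01776
At α=0.1: p < α → reject H₀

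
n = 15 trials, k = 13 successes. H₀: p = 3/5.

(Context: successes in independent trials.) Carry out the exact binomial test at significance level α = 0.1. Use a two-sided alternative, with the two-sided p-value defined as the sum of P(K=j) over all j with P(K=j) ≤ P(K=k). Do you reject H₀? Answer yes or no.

reject H₀: yes

Exact binomial: n=15, k=13, p₀=3/5=0.6000
P(X=j) = C(n,j)·p₀^j·(1−p₀)^(n−j); p = Σ P(X=j) over j with P(X=j) ≤ P(X=13)
p-value (two-sided) = 0.03646
At α=0.1: p < α → reject H₀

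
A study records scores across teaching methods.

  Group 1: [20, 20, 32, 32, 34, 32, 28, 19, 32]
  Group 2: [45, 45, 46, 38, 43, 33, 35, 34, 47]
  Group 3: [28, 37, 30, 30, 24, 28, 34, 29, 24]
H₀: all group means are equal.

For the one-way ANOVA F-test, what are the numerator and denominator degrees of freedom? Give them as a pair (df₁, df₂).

degrees of freedom = [2, 24]

k = 3 groups, N = 27 total
df = (k−1, N−k) = (3−1, 27−3) = (2, 24)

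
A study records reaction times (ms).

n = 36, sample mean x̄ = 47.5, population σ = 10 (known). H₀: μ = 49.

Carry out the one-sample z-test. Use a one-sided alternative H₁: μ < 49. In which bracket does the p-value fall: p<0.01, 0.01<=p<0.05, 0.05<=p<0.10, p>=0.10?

p-value bracket: p>=0.10

SE = σ/√n = 10/√36 = 1.6667
z = (x̄−μ₀)/SE = (47.5−49)/1.6667 = -0.9000
p-value (one-sided, H₁ less) = 0.18406
→ bracket: p>=0.10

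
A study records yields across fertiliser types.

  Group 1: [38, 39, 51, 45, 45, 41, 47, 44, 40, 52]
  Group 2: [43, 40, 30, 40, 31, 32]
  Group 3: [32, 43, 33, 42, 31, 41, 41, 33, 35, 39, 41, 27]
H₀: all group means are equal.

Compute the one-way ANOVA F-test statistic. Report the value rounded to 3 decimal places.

Group means [44.20, 36.00, 36.50], grand mean 39.143
SSB = Σnᵢ(x̄ᵢ−x̄)² = 398.829; SSW = ΣΣ(x−x̄ᵢ)² = 674.600
MSB = 398.829/2 = 199.4143; MSW = 674.600/25 = 26.9840
F = MSB/MSW = 7.3901
df = (2, 25)

test statistic = 7.390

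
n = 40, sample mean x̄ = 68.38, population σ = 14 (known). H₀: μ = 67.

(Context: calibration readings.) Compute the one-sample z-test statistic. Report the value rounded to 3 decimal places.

SE = σ/√n = 14/√40 = 2.2136
z = (x̄−μ₀)/SE = (68.38−67)/2.2136 = 0.6234

test statistic = 0.623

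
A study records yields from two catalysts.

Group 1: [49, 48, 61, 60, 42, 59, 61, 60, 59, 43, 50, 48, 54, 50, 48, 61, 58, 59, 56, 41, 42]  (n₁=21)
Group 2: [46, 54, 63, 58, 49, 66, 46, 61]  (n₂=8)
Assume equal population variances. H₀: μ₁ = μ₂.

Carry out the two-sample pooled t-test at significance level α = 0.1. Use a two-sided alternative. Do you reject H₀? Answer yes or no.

x̄₁=52.810, s₁=7.167, n₁=21
x̄₂=55.375, s₂=7.818, n₂=8
s_p² = [20·7.167² + 7·7.818²]/27 = 53.8931
SE = √(s_p²·(1/21+1/8)) = 3.0501
t = (52.810−55.375)/3.0501 = -0.8411
df = 27
p-value (two-sided) = 0.40767
At α=0.1: p ≥ α → fail to reject H₀

reject H₀: no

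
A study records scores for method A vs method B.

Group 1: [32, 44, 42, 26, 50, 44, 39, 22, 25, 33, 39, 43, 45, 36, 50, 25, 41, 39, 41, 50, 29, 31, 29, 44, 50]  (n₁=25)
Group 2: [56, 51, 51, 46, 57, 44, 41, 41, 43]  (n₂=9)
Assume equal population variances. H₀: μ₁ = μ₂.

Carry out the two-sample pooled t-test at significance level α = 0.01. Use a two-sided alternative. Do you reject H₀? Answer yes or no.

reject H₀: yes

x̄₁=37.960, s₁=8.682, n₁=25
x̄₂=47.778, s₂=6.180, n₂=9
s_p² = [24·8.682² + 8·6.180²]/32 = 66.0786
SE = √(s_p²·(1/25+1/9)) = 3.1599
t = (37.960−47.778)/3.1599 = -3.1070
df = 32
p-value (two-sided) = 0.00395
At α=0.01: p < α → reject H₀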